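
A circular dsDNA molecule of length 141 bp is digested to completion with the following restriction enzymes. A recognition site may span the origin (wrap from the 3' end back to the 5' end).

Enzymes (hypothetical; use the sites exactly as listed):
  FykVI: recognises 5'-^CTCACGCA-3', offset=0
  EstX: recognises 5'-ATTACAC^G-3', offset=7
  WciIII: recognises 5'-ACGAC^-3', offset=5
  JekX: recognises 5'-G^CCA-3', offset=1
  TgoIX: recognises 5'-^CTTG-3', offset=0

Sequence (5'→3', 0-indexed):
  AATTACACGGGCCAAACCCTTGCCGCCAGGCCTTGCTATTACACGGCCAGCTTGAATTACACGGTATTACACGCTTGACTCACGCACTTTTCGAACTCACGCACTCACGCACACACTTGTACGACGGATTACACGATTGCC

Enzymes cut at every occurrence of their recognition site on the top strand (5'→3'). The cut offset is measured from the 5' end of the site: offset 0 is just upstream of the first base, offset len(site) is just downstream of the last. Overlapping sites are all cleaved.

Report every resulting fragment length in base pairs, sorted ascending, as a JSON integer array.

Scan for sites:
  FykVI CTCACGCA/0: at [78, 95, 103] ⇒ [78, 95, 103]
  EstX ATTACACG/7: at [1, 37, 55, 65, 127] ⇒ [8, 44, 62, 72, 134]
  WciIII ACGAC/5: at [120] ⇒ [125]
  JekX GCCA/1: at [10, 24, 45, 138] ⇒ [11, 25, 46, 139]
  TgoIX CTTG/0: at [18, 31, 50, 73, 115] ⇒ [18, 31, 50, 73, 115]

All cut coordinates (distinct, sorted): [8, 11, 18, 25, 31, 44, 46, 50, 62, 72, 73, 78, 95, 103, 115, 125, 134, 139]

Fragments:
  8→11: 3 bp
  11→18: 7 bp
  18→25: 7 bp
  25→31: 6 bp
  31→44: 13 bp
  44→46: 2 bp
  46→50: 4 bp
  50→62: 12 bp
  62→72: 10 bp
  72→73: 1 bp
  73→78: 5 bp
  78→95: 17 bp
  95→103: 8 bp
  103→115: 12 bp
  115→125: 10 bp
  125→134: 9 bp
  134→139: 5 bp
  139→8 (wrap): 141-139+8 = 10 bp

[1,2,3,4,5,5,6,7,7,8,9,10,10,10,12,12,13,17]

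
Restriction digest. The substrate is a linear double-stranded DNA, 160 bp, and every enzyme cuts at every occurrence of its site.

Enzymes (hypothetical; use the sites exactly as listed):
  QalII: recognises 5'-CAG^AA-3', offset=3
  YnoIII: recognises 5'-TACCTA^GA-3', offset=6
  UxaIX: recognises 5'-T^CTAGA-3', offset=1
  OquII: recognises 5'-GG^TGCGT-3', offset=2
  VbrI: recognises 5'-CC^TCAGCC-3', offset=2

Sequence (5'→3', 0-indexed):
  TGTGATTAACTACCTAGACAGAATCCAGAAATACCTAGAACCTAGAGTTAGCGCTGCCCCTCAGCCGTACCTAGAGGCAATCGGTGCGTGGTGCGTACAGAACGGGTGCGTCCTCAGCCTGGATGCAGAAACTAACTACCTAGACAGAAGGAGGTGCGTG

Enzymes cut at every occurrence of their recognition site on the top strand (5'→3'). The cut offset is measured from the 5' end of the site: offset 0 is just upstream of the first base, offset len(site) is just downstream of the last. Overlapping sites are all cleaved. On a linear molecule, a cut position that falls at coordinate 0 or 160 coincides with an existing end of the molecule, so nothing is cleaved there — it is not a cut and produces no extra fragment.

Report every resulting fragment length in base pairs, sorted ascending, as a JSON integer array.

[5,5,6,6,7,7,7,7,9,9,11,13,14,15,16,23]

Per-enzyme occurrences:
  QalII (CAGAA, off=3): starts [18, 25, 97, 125, 144] → cuts [21, 28, 100, 128, 147]
  YnoIII (TACCTAGA, off=6): starts [10, 31, 67, 136] → cuts [16, 37, 73, 142]
  UxaIX (TCTAGA, off=1): no sites
  OquII (GGTGCGT, off=2): starts [82, 89, 104, 152] → cuts [84, 91, 106, 154]
  VbrI (CCTCAGCC, off=2): starts [58, 111] → cuts [60, 113]

All cut coordinates (distinct, sorted): [16, 21, 28, 37, 60, 73, 84, 91, 100, 106, 113, 128, 142, 147, 154]

Fragment lengths:
  [0,16): 16 bp
  [16,21): 5 bp
  [21,28): 7 bp
  [28,37): 9 bp
  [37,60): 23 bp
  [60,73): 13 bp
  [73,84): 11 bp
  [84,91): 7 bp
  [91,100): 9 bp
  [100,106): 6 bp
  [106,113): 7 bp
  [113,128): 15 bp
  [128,142): 14 bp
  [142,147): 5 bp
  [147,154): 7 bp
  [154,160): 6 bp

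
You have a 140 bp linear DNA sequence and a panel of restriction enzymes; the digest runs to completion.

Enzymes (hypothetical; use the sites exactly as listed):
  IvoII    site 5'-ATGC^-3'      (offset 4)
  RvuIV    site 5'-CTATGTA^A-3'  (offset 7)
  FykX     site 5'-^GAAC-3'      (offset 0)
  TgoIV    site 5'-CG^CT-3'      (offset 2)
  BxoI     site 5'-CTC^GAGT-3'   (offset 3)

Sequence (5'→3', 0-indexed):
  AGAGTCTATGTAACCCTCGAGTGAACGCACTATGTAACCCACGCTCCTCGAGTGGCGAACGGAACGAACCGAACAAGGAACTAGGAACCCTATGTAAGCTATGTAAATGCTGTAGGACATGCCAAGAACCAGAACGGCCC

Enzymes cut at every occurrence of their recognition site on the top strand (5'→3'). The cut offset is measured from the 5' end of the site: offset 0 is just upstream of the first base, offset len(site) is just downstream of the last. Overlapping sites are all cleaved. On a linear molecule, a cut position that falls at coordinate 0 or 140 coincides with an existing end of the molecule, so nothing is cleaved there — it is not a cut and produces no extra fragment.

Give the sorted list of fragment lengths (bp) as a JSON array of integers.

Site scan:
  IvoII ATGC/4: at [106, 118] ⇒ [110, 122]
  RvuIV CTATGTAA/7: at [5, 29, 89, 98] ⇒ [12, 36, 96, 105]
  FykX GAAC/0: at [22, 56, 61, 65, 70, 77, 84, 125, 131] ⇒ [22, 56, 61, 65, 70, 77, 84, 125, 131]
  TgoIV CGCT/2: at [41] ⇒ [43]
  BxoI CTCGAGT/3: at [15, 46] ⇒ [18, 49]

All cut coordinates (distinct, sorted): [12, 18, 22, 36, 43, 49, 56, 61, 65, 70, 77, 84, 96, 105, 110, 122, 125, 131]

Fragments:
  [0,12): 12 bp
  [12,18): 6 bp
  [18,22): 4 bp
  [22,36): 14 bp
  [36,43): 7 bp
  [43,49): 6 bp
  [49,56): 7 bp
  [56,61): 5 bp
  [61,65): 4 bp
  [65,70): 5 bp
  [70,77): 7 bp
  [77,84): 7 bp
  [84,96): 12 bp
  [96,105): 9 bp
  [105,110): 5 bp
  [110,122): 12 bp
  [122,125): 3 bp
  [125,131): 6 bp
  [131,140): 9 bp

[3,4,4,5,5,5,6,6,6,7,7,7,7,9,9,12,12,12,14]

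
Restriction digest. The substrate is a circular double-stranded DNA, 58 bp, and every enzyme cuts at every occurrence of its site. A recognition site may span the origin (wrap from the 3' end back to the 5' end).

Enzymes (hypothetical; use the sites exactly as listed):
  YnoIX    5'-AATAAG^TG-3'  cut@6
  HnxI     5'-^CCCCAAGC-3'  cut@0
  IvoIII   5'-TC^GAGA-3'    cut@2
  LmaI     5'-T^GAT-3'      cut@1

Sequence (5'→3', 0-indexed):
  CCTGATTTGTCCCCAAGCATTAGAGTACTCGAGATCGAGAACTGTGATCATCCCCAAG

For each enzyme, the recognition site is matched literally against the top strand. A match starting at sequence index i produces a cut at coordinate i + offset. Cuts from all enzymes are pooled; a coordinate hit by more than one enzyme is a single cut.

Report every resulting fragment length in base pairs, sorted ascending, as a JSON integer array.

Scan for sites:
  YnoIX (AATAAGTG, off=6): no sites
  HnxI CCCCAAGC/0: at [10, 51] ⇒ [10, 51]
  IvoIII TCGAGA/2: at [28, 34] ⇒ [30, 36]
  LmaI TGAT/1: at [2, 44] ⇒ [3, 45]

Pooled cuts: [3, 10, 30, 36, 45, 51]

Fragments:
  3→10: 7 bp
  10→30: 20 bp
  30→36: 6 bp
  36→45: 9 bp
  45→51: 6 bp
  51→3 (wrap): 58-51+3 = 10 bp

[6,6,7,9,10,20]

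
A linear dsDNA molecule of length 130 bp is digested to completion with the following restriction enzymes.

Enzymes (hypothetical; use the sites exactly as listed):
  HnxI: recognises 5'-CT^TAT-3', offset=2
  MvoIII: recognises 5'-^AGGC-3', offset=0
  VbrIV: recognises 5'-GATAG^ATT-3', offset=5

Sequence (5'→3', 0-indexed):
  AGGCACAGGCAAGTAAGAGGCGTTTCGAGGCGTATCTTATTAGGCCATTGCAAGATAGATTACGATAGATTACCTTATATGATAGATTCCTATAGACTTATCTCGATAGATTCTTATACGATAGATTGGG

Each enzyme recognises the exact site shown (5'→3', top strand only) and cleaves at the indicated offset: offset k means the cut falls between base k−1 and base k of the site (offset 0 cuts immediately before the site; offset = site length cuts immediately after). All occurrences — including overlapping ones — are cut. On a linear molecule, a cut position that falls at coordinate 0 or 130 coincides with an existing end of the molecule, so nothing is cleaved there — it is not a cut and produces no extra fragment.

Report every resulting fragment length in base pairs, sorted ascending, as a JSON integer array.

[4,5,6,6,7,10,10,10,10,10,11,11,13,17]

Scan for sites:
  HnxI CTTAT/2: at [35, 73, 96, 112] ⇒ [37, 75, 98, 114]
  MvoIII AGGC/0: at [0, 6, 17, 27, 41] ⇒ [6, 17, 27, 41] (position 0 is a terminus of the linear molecule — no cut)
  VbrIV GATAGATT/5: at [53, 63, 80, 104, 119] ⇒ [58, 68, 85, 109, 124]

All cut coordinates (distinct, sorted): [6, 17, 27, 37, 41, 58, 68, 75, 85, 98, 109, 114, 124]

Fragments:
  [0,6): 6 bp
  [6,17): 11 bp
  [17,27): 10 bp
  [27,37): 10 bp
  [37,41): 4 bp
  [41,58): 17 bp
  [58,68): 10 bp
  [68,75): 7 bp
  [75,85): 10 bp
  [85,98): 13 bp
  [98,109): 11 bp
  [109,114): 5 bp
  [114,124): 10 bp
  [124,130): 6 bp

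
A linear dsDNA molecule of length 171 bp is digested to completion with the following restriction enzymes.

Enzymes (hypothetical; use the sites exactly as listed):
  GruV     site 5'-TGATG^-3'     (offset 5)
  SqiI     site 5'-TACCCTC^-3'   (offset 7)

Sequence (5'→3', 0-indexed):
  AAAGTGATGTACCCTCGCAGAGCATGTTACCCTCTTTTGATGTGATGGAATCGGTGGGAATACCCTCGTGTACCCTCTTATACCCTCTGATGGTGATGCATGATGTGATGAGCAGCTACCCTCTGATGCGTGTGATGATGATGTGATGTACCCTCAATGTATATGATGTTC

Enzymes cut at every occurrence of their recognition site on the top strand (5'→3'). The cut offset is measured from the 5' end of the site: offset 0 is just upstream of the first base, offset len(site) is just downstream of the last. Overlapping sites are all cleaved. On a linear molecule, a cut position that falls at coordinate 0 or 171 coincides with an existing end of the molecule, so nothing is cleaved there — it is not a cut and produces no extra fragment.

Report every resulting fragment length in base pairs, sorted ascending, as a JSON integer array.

Per-enzyme occurrences:
  GruV (TGATG, off=5): starts [4, 37, 42, 87, 93, 100, 105, 123, 132, 135, 138, 143, 163] → cuts [9, 42, 47, 92, 98, 105, 110, 128, 137, 140, 143, 148, 168]
  SqiI (TACCCTC, off=7): starts [9, 27, 60, 70, 80, 116, 148] → cuts [16, 34, 67, 77, 87, 123, 155]

Pooled cuts: [9, 16, 34, 42, 47, 67, 77, 87, 92, 98, 105, 110, 123, 128, 137, 140, 143, 148, 155, 168]

Fragment lengths:
  [0,9): 9 bp
  [9,16): 7 bp
  [16,34): 18 bp
  [34,42): 8 bp
  [42,47): 5 bp
  [47,67): 20 bp
  [67,77): 10 bp
  [77,87): 10 bp
  [87,92): 5 bp
  [92,98): 6 bp
  [98,105): 7 bp
  [105,110): 5 bp
  [110,123): 13 bp
  [123,128): 5 bp
  [128,137): 9 bp
  [137,140): 3 bp
  [140,143): 3 bp
  [143,148): 5 bp
  [148,155): 7 bp
  [155,168): 13 bp
  [168,171): 3 bp

[3,3,3,5,5,5,5,5,6,7,7,7,8,9,9,10,10,13,13,18,20]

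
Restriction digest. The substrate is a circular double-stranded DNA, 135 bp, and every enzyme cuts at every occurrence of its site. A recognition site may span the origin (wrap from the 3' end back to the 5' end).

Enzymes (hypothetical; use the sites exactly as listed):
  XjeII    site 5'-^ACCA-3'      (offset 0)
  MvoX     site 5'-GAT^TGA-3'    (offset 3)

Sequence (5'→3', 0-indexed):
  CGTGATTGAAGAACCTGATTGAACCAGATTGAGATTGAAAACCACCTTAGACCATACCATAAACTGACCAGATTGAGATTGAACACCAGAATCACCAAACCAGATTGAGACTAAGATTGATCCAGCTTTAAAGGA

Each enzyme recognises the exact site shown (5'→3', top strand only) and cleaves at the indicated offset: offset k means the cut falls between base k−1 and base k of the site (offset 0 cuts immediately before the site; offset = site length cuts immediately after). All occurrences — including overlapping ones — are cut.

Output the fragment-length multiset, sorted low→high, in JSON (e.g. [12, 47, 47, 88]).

Scan for sites:
  XjeII (ACCA, off=0): starts [22, 40, 50, 55, 66, 84, 93, 98] → cuts [22, 40, 50, 55, 66, 84, 93, 98]
  MvoX (GATTGA, off=3): starts [3, 16, 26, 32, 70, 76, 102, 114] → cuts [6, 19, 29, 35, 73, 79, 105, 117]

All cut coordinates (distinct, sorted): [6, 19, 22, 29, 35, 40, 50, 55, 66, 73, 79, 84, 93, 98, 105, 117]

Fragment lengths:
  6→19: 13 bp
  19→22: 3 bp
  22→29: 7 bp
  29→35: 6 bp
  35→40: 5 bp
  40→50: 10 bp
  50→55: 5 bp
  55→66: 11 bp
  66→73: 7 bp
  73→79: 6 bp
  79→84: 5 bp
  84→93: 9 bp
  93→98: 5 bp
  98→105: 7 bp
  105→117: 12 bp
  117→6 (wrap): 135-117+6 = 24 bp

[3,5,5,5,5,6,6,7,7,7,9,10,11,12,13,24]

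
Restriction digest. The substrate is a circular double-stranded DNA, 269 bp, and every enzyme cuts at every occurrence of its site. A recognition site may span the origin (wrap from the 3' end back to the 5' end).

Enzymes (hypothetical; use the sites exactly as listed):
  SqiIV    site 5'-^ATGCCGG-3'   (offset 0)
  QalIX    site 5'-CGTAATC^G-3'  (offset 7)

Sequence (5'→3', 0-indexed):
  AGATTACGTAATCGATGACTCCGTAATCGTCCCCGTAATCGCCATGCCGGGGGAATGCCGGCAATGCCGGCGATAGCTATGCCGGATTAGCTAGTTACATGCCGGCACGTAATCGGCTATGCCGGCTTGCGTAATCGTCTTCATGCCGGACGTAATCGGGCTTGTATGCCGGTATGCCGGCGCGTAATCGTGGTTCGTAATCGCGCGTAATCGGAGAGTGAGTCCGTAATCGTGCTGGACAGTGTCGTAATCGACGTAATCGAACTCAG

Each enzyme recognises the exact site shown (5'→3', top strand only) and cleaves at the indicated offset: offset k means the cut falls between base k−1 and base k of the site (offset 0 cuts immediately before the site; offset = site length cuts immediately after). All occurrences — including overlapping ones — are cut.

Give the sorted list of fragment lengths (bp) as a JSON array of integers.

[3,4,6,8,8,9,9,10,11,12,13,15,15,15,16,16,18,19,20,21,21]

Per-enzyme occurrences:
  SqiIV ATGCCGG/0: at [43, 54, 63, 78, 98, 118, 142, 165, 173] ⇒ [43, 54, 63, 78, 98, 118, 142, 165, 173]
  QalIX CGTAATCG/7: at [6, 21, 33, 107, 129, 150, 182, 195, 205, 224, 245, 254] ⇒ [13, 28, 40, 114, 136, 157, 189, 202, 212, 231, 252, 261]

All cut coordinates (distinct, sorted): [13, 28, 40, 43, 54, 63, 78, 98, 114, 118, 136, 142, 157, 165, 173, 189, 202, 212, 231, 252, 261]

Fragments:
  13→28: 15 bp
  28→40: 12 bp
  40→43: 3 bp
  43→54: 11 bp
  54→63: 9 bp
  63→78: 15 bp
  78→98: 20 bp
  98→114: 16 bp
  114→118: 4 bp
  118→136: 18 bp
  136→142: 6 bp
  142→157: 15 bp
  157→165: 8 bp
  165→173: 8 bp
  173→189: 16 bp
  189→202: 13 bp
  202→212: 10 bp
  212→231: 19 bp
  231→252: 21 bp
  252→261: 9 bp
  261→13 (wrap): 269-261+13 = 21 bp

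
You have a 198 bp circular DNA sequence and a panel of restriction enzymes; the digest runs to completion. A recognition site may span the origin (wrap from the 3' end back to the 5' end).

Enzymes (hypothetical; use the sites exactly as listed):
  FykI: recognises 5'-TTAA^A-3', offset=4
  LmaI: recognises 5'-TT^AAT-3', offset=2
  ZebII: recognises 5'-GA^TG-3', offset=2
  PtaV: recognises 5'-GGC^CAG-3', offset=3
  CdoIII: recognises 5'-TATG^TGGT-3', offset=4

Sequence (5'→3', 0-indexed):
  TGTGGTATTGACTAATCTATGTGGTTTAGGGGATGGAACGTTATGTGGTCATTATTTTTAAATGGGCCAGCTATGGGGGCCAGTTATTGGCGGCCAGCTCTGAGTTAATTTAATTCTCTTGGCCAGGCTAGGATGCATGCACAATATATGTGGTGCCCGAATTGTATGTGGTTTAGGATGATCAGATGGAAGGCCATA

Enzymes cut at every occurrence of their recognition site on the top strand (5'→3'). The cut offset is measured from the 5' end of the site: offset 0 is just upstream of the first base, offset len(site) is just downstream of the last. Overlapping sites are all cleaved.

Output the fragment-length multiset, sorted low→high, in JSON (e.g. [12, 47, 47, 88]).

[5,6,8,10,10,12,12,12,12,13,14,14,16,17,18,19]

Site scan:
  FykI TTAAA/4: at [57] ⇒ [61]
  LmaI TTAAT/2: at [104, 109] ⇒ [106, 111]
  ZebII GATG/2: at [31, 131, 176, 184] ⇒ [33, 133, 178, 186]
  PtaV GGCCAG/3: at [64, 77, 91, 120] ⇒ [67, 80, 94, 123]
  CdoIII TATGTGGT/4: at [17, 41, 146, 164, 196] ⇒ [2, 21, 45, 150, 168]

Pooled cuts: [2, 21, 33, 45, 61, 67, 80, 94, 106, 111, 123, 133, 150, 168, 178, 186]

Fragments:
  2→21: 19 bp
  21→33: 12 bp
  33→45: 12 bp
  45→61: 16 bp
  61→67: 6 bp
  67→80: 13 bp
  80→94: 14 bp
  94→106: 12 bp
  106→111: 5 bp
  111→123: 12 bp
  123→133: 10 bp
  133→150: 17 bp
  150→168: 18 bp
  168→178: 10 bp
  178→186: 8 bp
  186→2 (wrap): 198-186+2 = 14 bp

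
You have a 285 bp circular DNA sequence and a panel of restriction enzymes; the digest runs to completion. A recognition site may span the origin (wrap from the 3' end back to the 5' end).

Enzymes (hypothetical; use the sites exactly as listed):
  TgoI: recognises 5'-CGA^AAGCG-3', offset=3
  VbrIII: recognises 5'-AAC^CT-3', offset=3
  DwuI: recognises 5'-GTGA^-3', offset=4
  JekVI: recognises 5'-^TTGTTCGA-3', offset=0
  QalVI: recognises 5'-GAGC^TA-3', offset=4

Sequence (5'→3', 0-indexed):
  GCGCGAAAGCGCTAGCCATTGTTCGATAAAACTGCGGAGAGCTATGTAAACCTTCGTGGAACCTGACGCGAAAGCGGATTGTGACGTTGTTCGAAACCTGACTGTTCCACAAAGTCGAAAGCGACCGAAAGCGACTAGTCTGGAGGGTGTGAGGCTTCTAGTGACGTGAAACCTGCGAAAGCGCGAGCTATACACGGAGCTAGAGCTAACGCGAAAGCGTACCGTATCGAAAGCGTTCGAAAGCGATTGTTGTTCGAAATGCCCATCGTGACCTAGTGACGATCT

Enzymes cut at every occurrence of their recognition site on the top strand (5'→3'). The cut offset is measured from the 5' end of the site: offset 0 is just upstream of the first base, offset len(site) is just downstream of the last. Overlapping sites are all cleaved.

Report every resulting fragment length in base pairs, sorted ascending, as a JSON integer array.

Scan for sites:
  TgoI CGAAAGCG/3: at [3, 68, 115, 125, 175, 211, 227, 237] ⇒ [6, 71, 118, 128, 178, 214, 230, 240]
  VbrIII AACCT/3: at [48, 59, 94, 169] ⇒ [51, 62, 97, 172]
  DwuI GTGA/4: at [80, 148, 160, 165, 267, 275] ⇒ [84, 152, 164, 169, 271, 279]
  JekVI TTGTTCGA/0: at [18, 86, 249] ⇒ [18, 86, 249]
  QalVI GAGCTA/4: at [38, 184, 196, 202] ⇒ [42, 188, 200, 206]

All cut coordinates (distinct, sorted): [6, 18, 42, 51, 62, 71, 84, 86, 97, 118, 128, 152, 164, 169, 172, 178, 188, 200, 206, 214, 230, 240, 249, 271, 279]

Fragments:
  6→18: 12 bp
  18→42: 24 bp
  42→51: 9 bp
  51→62: 11 bp
  62→71: 9 bp
  71→84: 13 bp
  84→86: 2 bp
  86→97: 11 bp
  97→118: 21 bp
  118→128: 10 bp
  128→152: 24 bp
  152→164: 12 bp
  164→169: 5 bp
  169→172: 3 bp
  172→178: 6 bp
  178→188: 10 bp
  188→200: 12 bp
  200→206: 6 bp
  206→214: 8 bp
  214→230: 16 bp
  230→240: 10 bp
  240→249: 9 bp
  249→271: 22 bp
  271→279: 8 bp
  279→6 (wrap): 285-279+6 = 12 bp

[2,3,5,6,6,8,8,9,9,9,10,10,10,11,11,12,12,12,12,13,16,21,22,24,24]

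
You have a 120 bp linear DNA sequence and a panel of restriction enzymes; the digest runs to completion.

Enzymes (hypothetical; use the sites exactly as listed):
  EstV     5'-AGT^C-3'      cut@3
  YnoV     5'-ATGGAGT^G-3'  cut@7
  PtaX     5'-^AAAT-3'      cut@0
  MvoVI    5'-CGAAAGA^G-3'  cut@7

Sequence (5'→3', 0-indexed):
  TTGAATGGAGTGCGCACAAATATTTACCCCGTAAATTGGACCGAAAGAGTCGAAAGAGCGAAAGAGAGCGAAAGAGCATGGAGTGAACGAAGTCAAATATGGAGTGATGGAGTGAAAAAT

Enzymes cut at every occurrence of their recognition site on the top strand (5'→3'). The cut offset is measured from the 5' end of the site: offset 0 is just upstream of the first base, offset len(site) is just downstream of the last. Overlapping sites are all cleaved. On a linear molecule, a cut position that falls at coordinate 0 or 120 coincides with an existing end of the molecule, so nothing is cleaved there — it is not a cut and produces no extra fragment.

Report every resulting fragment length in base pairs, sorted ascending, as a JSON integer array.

[1,2,3,4,6,7,8,8,9,9,10,11,11,15,16]

Site scan:
  EstV AGTC/3: at [47, 90] ⇒ [50, 93]
  YnoV ATGGAGTG/7: at [4, 77, 98, 106] ⇒ [11, 84, 105, 113]
  PtaX AAAT/0: at [17, 32, 94, 116] ⇒ [17, 32, 94, 116]
  MvoVI CGAAAGAG/7: at [41, 50, 58, 68] ⇒ [48, 57, 65, 75]

Pooled cuts: [11, 17, 32, 48, 50, 57, 65, 75, 84, 93, 94, 105, 113, 116]

Fragment lengths:
  [0,11): 11 bp
  [11,17): 6 bp
  [17,32): 15 bp
  [32,48): 16 bp
  [48,50): 2 bp
  [50,57): 7 bp
  [57,65): 8 bp
  [65,75): 10 bp
  [75,84): 9 bp
  [84,93): 9 bp
  [93,94): 1 bp
  [94,105): 11 bp
  [105,113): 8 bp
  [113,116): 3 bp
  [116,120): 4 bp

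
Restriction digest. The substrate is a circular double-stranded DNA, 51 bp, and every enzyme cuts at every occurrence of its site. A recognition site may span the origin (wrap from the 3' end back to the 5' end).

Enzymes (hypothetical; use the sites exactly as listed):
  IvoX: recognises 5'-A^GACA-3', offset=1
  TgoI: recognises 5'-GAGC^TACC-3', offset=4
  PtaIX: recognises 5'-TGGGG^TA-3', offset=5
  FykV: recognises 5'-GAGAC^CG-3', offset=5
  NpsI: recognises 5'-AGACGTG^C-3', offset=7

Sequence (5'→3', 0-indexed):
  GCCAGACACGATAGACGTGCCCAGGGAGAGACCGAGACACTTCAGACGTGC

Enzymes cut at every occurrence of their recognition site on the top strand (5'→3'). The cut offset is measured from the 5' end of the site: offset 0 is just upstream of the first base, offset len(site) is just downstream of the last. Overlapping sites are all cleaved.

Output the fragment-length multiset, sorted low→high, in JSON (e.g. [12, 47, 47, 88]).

Per-enzyme occurrences:
  IvoX (AGACA, off=1): starts [3, 34] → cuts [4, 35]
  TgoI (GAGCTACC, off=4): no sites
  PtaIX (TGGGGTA, off=5): no sites
  FykV (GAGACCG, off=5): starts [27] → cuts [32]
  NpsI (AGACGTGC, off=7): starts [12, 43] → cuts [19, 50]

Pooled cuts: [4, 19, 32, 35, 50]

Fragments:
  4→19: 15 bp
  19→32: 13 bp
  32→35: 3 bp
  35→50: 15 bp
  50→4 (wrap): 51-50+4 = 5 bp

[3,5,13,15,15]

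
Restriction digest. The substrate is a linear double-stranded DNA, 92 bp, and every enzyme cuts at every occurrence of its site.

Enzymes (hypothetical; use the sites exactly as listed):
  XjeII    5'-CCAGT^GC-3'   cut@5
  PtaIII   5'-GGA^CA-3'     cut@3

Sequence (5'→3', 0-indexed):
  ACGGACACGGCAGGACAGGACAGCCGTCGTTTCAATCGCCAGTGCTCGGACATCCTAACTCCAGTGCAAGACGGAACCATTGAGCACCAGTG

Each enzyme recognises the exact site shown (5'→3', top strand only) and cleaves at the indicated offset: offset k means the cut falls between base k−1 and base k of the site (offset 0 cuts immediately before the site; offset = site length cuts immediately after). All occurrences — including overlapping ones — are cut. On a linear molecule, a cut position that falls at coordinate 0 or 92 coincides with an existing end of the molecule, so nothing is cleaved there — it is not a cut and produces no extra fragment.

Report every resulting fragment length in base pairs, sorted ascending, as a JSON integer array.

Scan for sites:
  XjeII (CCAGTGC, off=5): starts [38, 60] → cuts [43, 65]
  PtaIII (GGACA, off=3): starts [2, 12, 17, 47] → cuts [5, 15, 20, 50]

All cut coordinates (distinct, sorted): [5, 15, 20, 43, 50, 65]

Fragment lengths:
  [0,5): 5 bp
  [5,15): 10 bp
  [15,20): 5 bp
  [20,43): 23 bp
  [43,50): 7 bp
  [50,65): 15 bp
  [65,92): 27 bp

[5,5,7,10,15,23,27]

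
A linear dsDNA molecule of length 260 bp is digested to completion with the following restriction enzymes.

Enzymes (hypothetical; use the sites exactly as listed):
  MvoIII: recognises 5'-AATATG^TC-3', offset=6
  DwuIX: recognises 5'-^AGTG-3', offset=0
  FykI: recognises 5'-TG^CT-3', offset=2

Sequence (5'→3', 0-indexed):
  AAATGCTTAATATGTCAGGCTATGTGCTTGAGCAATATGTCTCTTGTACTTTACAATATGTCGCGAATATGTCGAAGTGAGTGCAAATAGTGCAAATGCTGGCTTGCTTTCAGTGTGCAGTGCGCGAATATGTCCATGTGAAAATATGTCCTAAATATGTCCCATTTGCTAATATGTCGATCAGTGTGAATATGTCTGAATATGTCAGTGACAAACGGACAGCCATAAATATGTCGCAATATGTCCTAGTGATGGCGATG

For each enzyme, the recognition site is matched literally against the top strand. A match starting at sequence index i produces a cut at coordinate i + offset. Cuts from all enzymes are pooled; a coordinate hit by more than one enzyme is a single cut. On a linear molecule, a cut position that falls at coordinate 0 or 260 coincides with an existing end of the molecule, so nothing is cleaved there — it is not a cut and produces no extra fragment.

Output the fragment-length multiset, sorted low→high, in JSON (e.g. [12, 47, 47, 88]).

[2,4,4,4,5,5,6,7,8,8,9,9,9,10,10,10,11,11,12,12,13,13,14,16,21,27]

Per-enzyme occurrences:
  MvoIII (AATATGTC, off=6): starts [8, 33, 54, 65, 126, 142, 153, 170, 188, 198, 227, 237] → cuts [14, 39, 60, 71, 132, 148, 159, 176, 194, 204, 233, 243]
  DwuIX (AGTG, off=0): starts [75, 79, 88, 111, 118, 182, 206, 247] → cuts [75, 79, 88, 111, 118, 182, 206, 247]
  FykI (TGCT, off=2): starts [3, 24, 96, 104, 166] → cuts [5, 26, 98, 106, 168]

Pooled cuts: [5, 14, 26, 39, 60, 71, 75, 79, 88, 98, 106, 111, 118, 132, 148, 159, 168, 176, 182, 194, 204, 206, 233, 243, 247]

Fragment lengths:
  [0,5): 5 bp
  [5,14): 9 bp
  [14,26): 12 bp
  [26,39): 13 bp
  [39,60): 21 bp
  [60,71): 11 bp
  [71,75): 4 bp
  [75,79): 4 bp
  [79,88): 9 bp
  [88,98): 10 bp
  [98,106): 8 bp
  [106,111): 5 bp
  [111,118): 7 bp
  [118,132): 14 bp
  [132,148): 16 bp
  [148,159): 11 bp
  [159,168): 9 bp
  [168,176): 8 bp
  [176,182): 6 bp
  [182,194): 12 bp
  [194,204): 10 bp
  [204,206): 2 bp
  [206,233): 27 bp
  [233,243): 10 bp
  [243,247): 4 bp
  [247,260): 13 bp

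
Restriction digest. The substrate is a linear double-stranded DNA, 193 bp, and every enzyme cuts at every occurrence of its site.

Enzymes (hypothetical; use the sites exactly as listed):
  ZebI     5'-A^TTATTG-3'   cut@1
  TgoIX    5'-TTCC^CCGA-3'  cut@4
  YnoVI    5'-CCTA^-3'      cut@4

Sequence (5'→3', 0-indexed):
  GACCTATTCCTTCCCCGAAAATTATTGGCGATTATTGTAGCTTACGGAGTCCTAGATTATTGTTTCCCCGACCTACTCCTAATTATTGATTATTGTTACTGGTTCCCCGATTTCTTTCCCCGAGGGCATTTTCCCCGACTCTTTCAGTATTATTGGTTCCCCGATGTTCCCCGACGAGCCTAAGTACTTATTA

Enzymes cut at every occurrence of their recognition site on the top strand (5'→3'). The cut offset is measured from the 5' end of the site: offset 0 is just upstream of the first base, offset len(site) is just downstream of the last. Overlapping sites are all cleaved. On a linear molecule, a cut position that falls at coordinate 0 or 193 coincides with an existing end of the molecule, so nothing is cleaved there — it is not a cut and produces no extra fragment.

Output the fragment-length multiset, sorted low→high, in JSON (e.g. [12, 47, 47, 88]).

[1,2,6,6,7,7,8,8,10,10,11,11,11,12,13,15,15,17,23]

Scan for sites:
  ZebI ATTATTG/1: at [20, 30, 55, 81, 88, 148] ⇒ [21, 31, 56, 82, 89, 149]
  TgoIX TTCCCCGA/4: at [10, 63, 102, 115, 130, 156, 166] ⇒ [14, 67, 106, 119, 134, 160, 170]
  YnoVI CCTA/4: at [2, 50, 71, 77, 178] ⇒ [6, 54, 75, 81, 182]

Pooled cuts: [6, 14, 21, 31, 54, 56, 67, 75, 81, 82, 89, 106, 119, 134, 149, 160, 170, 182]

Fragments:
  [0,6): 6 bp
  [6,14): 8 bp
  [14,21): 7 bp
  [21,31): 10 bp
  [31,54): 23 bp
  [54,56): 2 bp
  [56,67): 11 bp
  [67,75): 8 bp
  [75,81): 6 bp
  [81,82): 1 bp
  [82,89): 7 bp
  [89,106): 17 bp
  [106,119): 13 bp
  [119,134): 15 bp
  [134,149): 15 bp
  [149,160): 11 bp
  [160,170): 10 bp
  [170,182): 12 bp
  [182,193): 11 bp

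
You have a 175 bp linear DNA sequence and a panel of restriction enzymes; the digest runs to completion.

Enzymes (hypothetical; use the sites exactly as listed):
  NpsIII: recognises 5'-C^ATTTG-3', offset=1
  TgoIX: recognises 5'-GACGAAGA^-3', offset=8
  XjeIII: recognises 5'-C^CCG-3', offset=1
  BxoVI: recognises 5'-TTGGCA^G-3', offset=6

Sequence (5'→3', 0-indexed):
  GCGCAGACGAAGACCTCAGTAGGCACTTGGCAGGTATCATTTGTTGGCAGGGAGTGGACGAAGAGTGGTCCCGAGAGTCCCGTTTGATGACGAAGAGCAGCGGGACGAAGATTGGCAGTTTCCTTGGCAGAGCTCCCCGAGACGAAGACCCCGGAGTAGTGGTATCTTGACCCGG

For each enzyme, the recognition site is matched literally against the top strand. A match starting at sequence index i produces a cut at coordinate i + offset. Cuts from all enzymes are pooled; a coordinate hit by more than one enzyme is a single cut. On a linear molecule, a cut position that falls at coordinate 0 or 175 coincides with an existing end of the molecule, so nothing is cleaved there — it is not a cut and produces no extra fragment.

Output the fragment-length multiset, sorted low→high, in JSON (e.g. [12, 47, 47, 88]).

Scan for sites:
  NpsIII CATTTG/1: at [37] ⇒ [38]
  TgoIX GACGAAGA/8: at [5, 56, 88, 103, 140] ⇒ [13, 64, 96, 111, 148]
  XjeIII CCCG/1: at [69, 78, 135, 149, 170] ⇒ [70, 79, 136, 150, 171]
  BxoVI TTGGCAG/6: at [26, 43, 111, 123] ⇒ [32, 49, 117, 129]

All cut coordinates (distinct, sorted): [13, 32, 38, 49, 64, 70, 79, 96, 111, 117, 129, 136, 148, 150, 171]

Fragments:
  [0,13): 13 bp
  [13,32): 19 bp
  [32,38): 6 bp
  [38,49): 11 bp
  [49,64): 15 bp
  [64,70): 6 bp
  [70,79): 9 bp
  [79,96): 17 bp
  [96,111): 15 bp
  [111,117): 6 bp
  [117,129): 12 bp
  [129,136): 7 bp
  [136,148): 12 bp
  [148,150): 2 bp
  [150,171): 21 bp
  [171,175): 4 bp

[2,4,6,6,6,7,9,11,12,12,13,15,15,17,19,21]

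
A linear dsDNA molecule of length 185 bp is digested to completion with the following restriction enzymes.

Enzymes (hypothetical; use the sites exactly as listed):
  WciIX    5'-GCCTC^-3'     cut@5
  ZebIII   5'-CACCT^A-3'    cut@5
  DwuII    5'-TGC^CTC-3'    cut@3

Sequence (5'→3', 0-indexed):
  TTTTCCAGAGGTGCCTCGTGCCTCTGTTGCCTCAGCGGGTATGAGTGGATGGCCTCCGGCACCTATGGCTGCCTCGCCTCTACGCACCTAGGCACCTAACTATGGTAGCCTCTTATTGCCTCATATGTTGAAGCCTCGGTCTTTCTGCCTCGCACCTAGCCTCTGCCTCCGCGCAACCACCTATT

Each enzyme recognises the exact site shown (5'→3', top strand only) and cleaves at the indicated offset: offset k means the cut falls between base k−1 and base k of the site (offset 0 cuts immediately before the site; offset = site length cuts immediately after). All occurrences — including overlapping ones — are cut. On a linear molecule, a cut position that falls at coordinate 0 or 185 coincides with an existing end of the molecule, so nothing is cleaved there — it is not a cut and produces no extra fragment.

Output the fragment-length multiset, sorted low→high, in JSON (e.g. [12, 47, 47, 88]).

[3,3,3,3,3,3,3,3,3,4,5,6,6,6,7,8,8,8,9,11,13,14,15,15,23]

Per-enzyme occurrences:
  WciIX (GCCTC, off=5): starts [12, 19, 28, 51, 70, 75, 107, 117, 132, 146, 158, 164] → cuts [17, 24, 33, 56, 75, 80, 112, 122, 137, 151, 163, 169]
  ZebIII (CACCTA, off=5): starts [59, 84, 92, 152, 177] → cuts [64, 89, 97, 157, 182]
  DwuII (TGCCTC, off=3): starts [11, 18, 27, 69, 116, 145, 163] → cuts [14, 21, 30, 72, 119, 148, 166]

All cut coordinates (distinct, sorted): [14, 17, 21, 24, 30, 33, 56, 64, 72, 75, 80, 89, 97, 112, 119, 122, 137, 148, 151, 157, 163, 166, 169, 182]

Fragments:
  [0,14): 14 bp
  [14,17): 3 bp
  [17,21): 4 bp
  [21,24): 3 bp
  [24,30): 6 bp
  [30,33): 3 bp
  [33,56): 23 bp
  [56,64): 8 bp
  [64,72): 8 bp
  [72,75): 3 bp
  [75,80): 5 bp
  [80,89): 9 bp
  [89,97): 8 bp
  [97,112): 15 bp
  [112,119): 7 bp
  [119,122): 3 bp
  [122,137): 15 bp
  [137,148): 11 bp
  [148,151): 3 bp
  [151,157): 6 bp
  [157,163): 6 bp
  [163,166): 3 bp
  [166,169): 3 bp
  [169,182): 13 bp
  [182,185): 3 bp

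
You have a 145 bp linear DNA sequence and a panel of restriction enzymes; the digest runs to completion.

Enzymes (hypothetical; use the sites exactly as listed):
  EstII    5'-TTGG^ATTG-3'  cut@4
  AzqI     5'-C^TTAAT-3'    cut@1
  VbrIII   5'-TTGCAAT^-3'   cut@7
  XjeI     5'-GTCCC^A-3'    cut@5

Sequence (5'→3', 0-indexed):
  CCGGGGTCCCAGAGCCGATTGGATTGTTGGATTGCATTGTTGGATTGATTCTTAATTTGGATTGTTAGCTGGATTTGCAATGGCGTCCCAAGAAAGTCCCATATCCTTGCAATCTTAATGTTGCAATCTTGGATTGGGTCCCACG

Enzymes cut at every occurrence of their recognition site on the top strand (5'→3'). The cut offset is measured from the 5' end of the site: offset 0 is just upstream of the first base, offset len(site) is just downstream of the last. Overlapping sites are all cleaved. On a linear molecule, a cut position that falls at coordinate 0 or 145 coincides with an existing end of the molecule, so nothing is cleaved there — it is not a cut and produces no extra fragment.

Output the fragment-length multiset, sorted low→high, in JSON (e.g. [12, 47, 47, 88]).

Per-enzyme occurrences:
  EstII TTGGATTG/4: at [18, 26, 39, 56, 128] ⇒ [22, 30, 43, 60, 132]
  AzqI CTTAAT/1: at [50, 113] ⇒ [51, 114]
  VbrIII TTGCAAT/7: at [74, 106, 120] ⇒ [81, 113, 127]
  XjeI GTCCCA/5: at [5, 84, 95, 137] ⇒ [10, 89, 100, 142]

Pooled cuts: [10, 22, 30, 43, 51, 60, 81, 89, 100, 113, 114, 127, 132, 142]

Fragments:
  [0,10): 10 bp
  [10,22): 12 bp
  [22,30): 8 bp
  [30,43): 13 bp
  [43,51): 8 bp
  [51,60): 9 bp
  [60,81): 21 bp
  [81,89): 8 bp
  [89,100): 11 bp
  [100,113): 13 bp
  [113,114): 1 bp
  [114,127): 13 bp
  [127,132): 5 bp
  [132,142): 10 bp
  [142,145): 3 bp

[1,3,5,8,8,8,9,10,10,11,12,13,13,13,21]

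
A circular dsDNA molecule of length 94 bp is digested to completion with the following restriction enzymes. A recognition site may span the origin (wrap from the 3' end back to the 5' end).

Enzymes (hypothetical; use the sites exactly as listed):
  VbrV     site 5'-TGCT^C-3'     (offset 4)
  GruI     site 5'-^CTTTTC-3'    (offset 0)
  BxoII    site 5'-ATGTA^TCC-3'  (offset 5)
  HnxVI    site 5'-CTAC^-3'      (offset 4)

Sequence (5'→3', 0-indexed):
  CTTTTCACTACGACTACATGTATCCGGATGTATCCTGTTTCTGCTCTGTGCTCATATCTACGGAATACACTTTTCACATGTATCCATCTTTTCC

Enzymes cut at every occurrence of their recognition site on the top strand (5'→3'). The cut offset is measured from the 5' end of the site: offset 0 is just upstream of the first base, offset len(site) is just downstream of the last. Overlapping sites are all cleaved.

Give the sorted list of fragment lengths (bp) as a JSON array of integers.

Scan for sites:
  VbrV (TGCTC, off=4): starts [41, 48] → cuts [45, 52]
  GruI (CTTTTC, off=0): starts [0, 69, 87] → cuts [0, 69, 87]
  BxoII (ATGTATCC, off=5): starts [17, 27, 77] → cuts [22, 32, 82]
  HnxVI (CTAC, off=4): starts [7, 13, 57] → cuts [11, 17, 61]

Pooled cuts: [0, 11, 17, 22, 32, 45, 52, 61, 69, 82, 87]

Fragments:
  0→11: 11 bp
  11→17: 6 bp
  17→22: 5 bp
  22→32: 10 bp
  32→45: 13 bp
  45→52: 7 bp
  52→61: 9 bp
  61→69: 8 bp
  69→82: 13 bp
  82→87: 5 bp
  87→0 (wrap): 94-87+0 = 7 bp

[5,5,6,7,7,8,9,10,11,13,13]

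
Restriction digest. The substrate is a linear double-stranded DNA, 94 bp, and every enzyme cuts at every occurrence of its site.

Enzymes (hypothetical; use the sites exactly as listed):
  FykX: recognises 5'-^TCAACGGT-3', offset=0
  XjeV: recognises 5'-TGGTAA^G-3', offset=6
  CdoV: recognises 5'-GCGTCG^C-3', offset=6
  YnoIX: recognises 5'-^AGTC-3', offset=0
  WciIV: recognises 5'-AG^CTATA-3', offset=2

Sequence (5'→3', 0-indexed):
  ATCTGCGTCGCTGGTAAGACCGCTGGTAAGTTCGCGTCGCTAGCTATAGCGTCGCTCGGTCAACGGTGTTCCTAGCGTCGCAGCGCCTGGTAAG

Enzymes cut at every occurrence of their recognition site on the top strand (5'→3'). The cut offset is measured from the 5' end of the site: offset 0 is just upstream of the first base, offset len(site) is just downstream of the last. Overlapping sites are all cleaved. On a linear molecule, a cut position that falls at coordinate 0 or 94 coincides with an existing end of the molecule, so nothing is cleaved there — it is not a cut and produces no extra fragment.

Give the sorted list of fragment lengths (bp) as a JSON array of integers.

Site scan:
  FykX (TCAACGGT, off=0): starts [59] → cuts [59]
  XjeV (TGGTAAG, off=6): starts [11, 23, 87] → cuts [17, 29, 93]
  CdoV (GCGTCGC, off=6): starts [4, 33, 48, 74] → cuts [10, 39, 54, 80]
  YnoIX (AGTC, off=0): no sites
  WciIV (AGCTATA, off=2): starts [41] → cuts [43]

All cut coordinates (distinct, sorted): [10, 17, 29, 39, 43, 54, 59, 80, 93]

Fragments:
  [0,10): 10 bp
  [10,17): 7 bp
  [17,29): 12 bp
  [29,39): 10 bp
  [39,43): 4 bp
  [43,54): 11 bp
  [54,59): 5 bp
  [59,80): 21 bp
  [80,93): 13 bp
  [93,94): 1 bp

[1,4,5,7,10,10,11,12,13,21]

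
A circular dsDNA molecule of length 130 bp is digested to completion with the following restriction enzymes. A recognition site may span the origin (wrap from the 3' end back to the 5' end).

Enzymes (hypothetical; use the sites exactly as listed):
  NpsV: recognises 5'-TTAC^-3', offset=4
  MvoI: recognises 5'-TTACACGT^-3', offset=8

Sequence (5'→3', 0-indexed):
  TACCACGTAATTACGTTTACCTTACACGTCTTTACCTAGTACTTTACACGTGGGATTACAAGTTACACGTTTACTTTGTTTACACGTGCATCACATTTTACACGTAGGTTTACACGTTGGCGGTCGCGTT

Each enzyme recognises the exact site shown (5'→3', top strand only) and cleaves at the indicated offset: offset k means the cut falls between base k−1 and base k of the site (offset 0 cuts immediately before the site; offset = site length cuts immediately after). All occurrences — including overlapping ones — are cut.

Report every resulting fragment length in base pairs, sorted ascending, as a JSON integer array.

Site scan:
  NpsV TTAC/4: at [10, 16, 21, 31, 43, 55, 62, 70, 79, 97, 109, 129] ⇒ [3, 14, 20, 25, 35, 47, 59, 66, 74, 83, 101, 113]
  MvoI TTACACGT/8: at [21, 43, 62, 79, 97, 109] ⇒ [29, 51, 70, 87, 105, 117]

Pooled cuts: [3, 14, 20, 25, 29, 35, 47, 51, 59, 66, 70, 74, 83, 87, 101, 105, 113, 117]

Fragments:
  3→14: 11 bp
  14→20: 6 bp
  20→25: 5 bp
  25→29: 4 bp
  29→35: 6 bp
  35→47: 12 bp
  47→51: 4 bp
  51→59: 8 bp
  59→66: 7 bp
  66→70: 4 bp
  70→74: 4 bp
  74→83: 9 bp
  83→87: 4 bp
  87→101: 14 bp
  101→105: 4 bp
  105→113: 8 bp
  113→117: 4 bp
  117→3 (wrap): 130-117+3 = 16 bp

[4,4,4,4,4,4,4,5,6,6,7,8,8,9,11,12,14,16]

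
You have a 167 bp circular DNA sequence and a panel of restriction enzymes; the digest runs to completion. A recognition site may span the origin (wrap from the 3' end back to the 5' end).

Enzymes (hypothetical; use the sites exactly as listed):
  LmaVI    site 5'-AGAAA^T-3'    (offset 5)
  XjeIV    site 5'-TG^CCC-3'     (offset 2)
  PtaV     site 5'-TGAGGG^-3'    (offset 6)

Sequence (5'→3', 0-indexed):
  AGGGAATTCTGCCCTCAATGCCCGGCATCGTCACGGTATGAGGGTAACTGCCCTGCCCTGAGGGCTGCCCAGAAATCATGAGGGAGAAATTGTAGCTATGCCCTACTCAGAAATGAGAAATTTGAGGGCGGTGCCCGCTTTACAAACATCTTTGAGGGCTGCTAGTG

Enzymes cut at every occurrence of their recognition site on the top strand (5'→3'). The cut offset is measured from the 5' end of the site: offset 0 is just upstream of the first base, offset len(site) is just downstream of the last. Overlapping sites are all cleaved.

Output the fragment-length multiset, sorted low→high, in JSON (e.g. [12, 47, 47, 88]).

Scan for sites:
  LmaVI AGAAAT/5: at [70, 84, 108, 115] ⇒ [75, 89, 113, 120]
  XjeIV TGCCC/2: at [9, 18, 48, 53, 65, 98, 131] ⇒ [11, 20, 50, 55, 67, 100, 133]
  PtaV TGAGGG/6: at [38, 58, 78, 122, 152, 165] ⇒ [4, 44, 64, 84, 128, 158]

Pooled cuts: [4, 11, 20, 44, 50, 55, 64, 67, 75, 84, 89, 100, 113, 120, 128, 133, 158]

Fragment lengths:
  4→11: 7 bp
  11→20: 9 bp
  20→44: 24 bp
  44→50: 6 bp
  50→55: 5 bp
  55→64: 9 bp
  64→67: 3 bp
  67→75: 8 bp
  75→84: 9 bp
  84→89: 5 bp
  89→100: 11 bp
  100→113: 13 bp
  113→120: 7 bp
  120→128: 8 bp
  128→133: 5 bp
  133→158: 25 bp
  158→4 (wrap): 167-158+4 = 13 bp

[3,5,5,5,6,7,7,8,8,9,9,9,11,13,13,24,25]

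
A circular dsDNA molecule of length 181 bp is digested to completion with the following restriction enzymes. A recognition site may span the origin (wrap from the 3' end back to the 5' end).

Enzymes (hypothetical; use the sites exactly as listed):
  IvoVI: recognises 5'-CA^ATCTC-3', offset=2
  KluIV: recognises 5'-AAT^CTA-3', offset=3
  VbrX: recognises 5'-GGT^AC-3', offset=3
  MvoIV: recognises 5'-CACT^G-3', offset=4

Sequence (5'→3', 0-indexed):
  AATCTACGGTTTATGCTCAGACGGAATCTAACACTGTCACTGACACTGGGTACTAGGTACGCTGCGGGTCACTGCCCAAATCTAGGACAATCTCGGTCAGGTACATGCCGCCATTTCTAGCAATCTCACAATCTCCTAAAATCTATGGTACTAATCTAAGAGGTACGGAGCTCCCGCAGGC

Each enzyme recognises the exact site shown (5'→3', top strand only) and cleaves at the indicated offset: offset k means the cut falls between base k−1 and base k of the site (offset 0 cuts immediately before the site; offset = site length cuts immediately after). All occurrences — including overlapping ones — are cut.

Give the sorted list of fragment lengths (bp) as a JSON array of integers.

Site scan:
  IvoVI CAATCTC/2: at [87, 120, 128] ⇒ [89, 122, 130]
  KluIV AATCTA/3: at [0, 24, 78, 139, 152] ⇒ [3, 27, 81, 142, 155]
  VbrX GGTAC/3: at [48, 55, 99, 146, 161] ⇒ [51, 58, 102, 149, 164]
  MvoIV CACTG/4: at [31, 37, 43, 69] ⇒ [35, 41, 47, 73]

Pooled cuts: [3, 27, 35, 41, 47, 51, 58, 73, 81, 89, 102, 122, 130, 142, 149, 155, 164]

Fragments:
  3→27: 24 bp
  27→35: 8 bp
  35→41: 6 bp
  41→47: 6 bp
  47→51: 4 bp
  51→58: 7 bp
  58→73: 15 bp
  73→81: 8 bp
  81→89: 8 bp
  89→102: 13 bp
  102→122: 20 bp
  122→130: 8 bp
  130→142: 12 bp
  142→149: 7 bp
  149→155: 6 bp
  155→164: 9 bp
  164→3 (wrap): 181-164+3 = 20 bp

[4,6,6,6,7,7,8,8,8,8,9,12,13,15,20,20,24]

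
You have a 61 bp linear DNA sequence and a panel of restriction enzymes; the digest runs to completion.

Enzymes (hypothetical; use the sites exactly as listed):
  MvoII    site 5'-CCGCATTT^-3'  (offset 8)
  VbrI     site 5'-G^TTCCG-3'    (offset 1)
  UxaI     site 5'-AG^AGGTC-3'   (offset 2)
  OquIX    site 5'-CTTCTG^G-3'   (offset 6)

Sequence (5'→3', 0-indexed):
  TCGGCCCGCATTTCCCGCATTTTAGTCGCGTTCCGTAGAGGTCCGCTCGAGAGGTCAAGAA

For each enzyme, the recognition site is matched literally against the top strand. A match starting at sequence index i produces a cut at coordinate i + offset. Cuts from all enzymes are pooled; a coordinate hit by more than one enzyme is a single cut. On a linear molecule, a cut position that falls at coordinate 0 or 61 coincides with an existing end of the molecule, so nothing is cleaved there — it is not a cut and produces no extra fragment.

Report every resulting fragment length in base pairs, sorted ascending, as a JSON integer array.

[8,8,9,10,13,13]

Scan for sites:
  MvoII (CCGCATTT, off=8): starts [5, 14] → cuts [13, 22]
  VbrI (GTTCCG, off=1): starts [29] → cuts [30]
  UxaI (AGAGGTC, off=2): starts [36, 49] → cuts [38, 51]
  OquIX (CTTCTGG, off=6): no sites

Pooled cuts: [13, 22, 30, 38, 51]

Fragments:
  [0,13): 13 bp
  [13,22): 9 bp
  [22,30): 8 bp
  [30,38): 8 bp
  [38,51): 13 bp
  [51,61): 10 bp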